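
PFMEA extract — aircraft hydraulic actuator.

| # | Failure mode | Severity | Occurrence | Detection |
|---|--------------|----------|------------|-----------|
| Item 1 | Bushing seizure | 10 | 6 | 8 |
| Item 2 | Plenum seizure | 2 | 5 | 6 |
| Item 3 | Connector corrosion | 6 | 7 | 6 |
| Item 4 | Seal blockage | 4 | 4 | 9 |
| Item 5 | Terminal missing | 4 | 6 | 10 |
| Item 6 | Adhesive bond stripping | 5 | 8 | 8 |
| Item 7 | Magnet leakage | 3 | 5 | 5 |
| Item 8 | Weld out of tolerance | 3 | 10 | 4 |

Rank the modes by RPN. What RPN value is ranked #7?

RPN = Severity × Occurrence × Detection:
  Item 1: 10 × 6 × 8 = 480
  Item 2: 2 × 5 × 6 = 60
  Item 3: 6 × 7 × 6 = 252
  Item 4: 4 × 4 × 9 = 144
  Item 5: 4 × 6 × 10 = 240
  Item 6: 5 × 8 × 8 = 320
  Item 7: 3 × 5 × 5 = 75
  Item 8: 3 × 10 × 4 = 120
Sorted descending: 480, 320, 252, 240, 144, 120, 75, 60.
The seventh-highest RPN is 75 (Item 7).

75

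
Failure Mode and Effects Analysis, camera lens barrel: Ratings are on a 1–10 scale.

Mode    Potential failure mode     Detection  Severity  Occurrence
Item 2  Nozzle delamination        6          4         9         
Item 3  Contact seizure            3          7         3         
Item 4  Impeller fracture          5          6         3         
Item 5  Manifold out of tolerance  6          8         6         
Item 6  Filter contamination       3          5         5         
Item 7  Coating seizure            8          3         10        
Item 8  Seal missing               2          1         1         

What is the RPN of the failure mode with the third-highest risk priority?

RPN = Severity × Occurrence × Detection:
  Item 2: 4 × 9 × 6 = 216
  Item 3: 7 × 3 × 3 = 63
  Item 4: 6 × 3 × 5 = 90
  Item 5: 8 × 6 × 6 = 288
  Item 6: 5 × 5 × 3 = 75
  Item 7: 3 × 10 × 8 = 240
  Item 8: 1 × 1 × 2 = 2
Sorted descending: 288, 240, 216, 90, 75, 63, 2.
The third-highest RPN is 216 (Item 2).

216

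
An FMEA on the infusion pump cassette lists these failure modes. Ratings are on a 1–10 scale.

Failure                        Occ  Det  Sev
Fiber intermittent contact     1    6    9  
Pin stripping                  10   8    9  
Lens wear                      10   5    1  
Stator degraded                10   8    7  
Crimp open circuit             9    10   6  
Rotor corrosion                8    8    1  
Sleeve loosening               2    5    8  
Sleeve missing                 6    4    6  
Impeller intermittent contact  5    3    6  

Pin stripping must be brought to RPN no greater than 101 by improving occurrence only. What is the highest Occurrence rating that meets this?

Pin stripping: S=9, O=10, D=8 → current RPN = 720.
Fixed product = 72. Need 72 × O ≤ 101, so O ≤ 101/72 = 1.40.
Maximum integer Occurrence rating = 1 (gives RPN 72; O=2 would give 144 > 101).

1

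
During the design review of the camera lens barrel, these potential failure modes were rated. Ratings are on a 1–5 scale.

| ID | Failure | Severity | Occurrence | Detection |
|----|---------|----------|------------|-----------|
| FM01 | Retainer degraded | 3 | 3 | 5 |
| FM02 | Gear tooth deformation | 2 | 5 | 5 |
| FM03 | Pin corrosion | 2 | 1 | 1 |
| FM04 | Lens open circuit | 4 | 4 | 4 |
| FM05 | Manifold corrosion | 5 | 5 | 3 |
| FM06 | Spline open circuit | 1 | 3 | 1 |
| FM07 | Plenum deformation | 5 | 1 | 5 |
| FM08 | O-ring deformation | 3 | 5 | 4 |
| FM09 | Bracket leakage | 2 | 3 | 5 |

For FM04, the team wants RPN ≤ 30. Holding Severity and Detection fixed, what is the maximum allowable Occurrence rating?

FM04: S=4, O=4, D=4 → current RPN = 64.
Fixed product = 16. Need 16 × O ≤ 30, so O ≤ 30/16 = 1.88.
Maximum integer Occurrence rating = 1 (gives RPN 16; O=2 would give 32 > 30).

1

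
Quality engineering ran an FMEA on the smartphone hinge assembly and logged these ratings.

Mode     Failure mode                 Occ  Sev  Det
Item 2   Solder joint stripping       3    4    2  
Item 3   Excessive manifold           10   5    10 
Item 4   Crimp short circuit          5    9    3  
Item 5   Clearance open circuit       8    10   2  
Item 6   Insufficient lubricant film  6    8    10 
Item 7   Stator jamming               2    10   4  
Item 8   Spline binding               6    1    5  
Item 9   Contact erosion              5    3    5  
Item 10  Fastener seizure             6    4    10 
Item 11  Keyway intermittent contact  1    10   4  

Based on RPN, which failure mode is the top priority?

Item 3

RPN = Severity × Occurrence × Detection:
  Item 2: 4 × 3 × 2 = 24
  Item 3: 5 × 10 × 10 = 500
  Item 4: 9 × 5 × 3 = 135
  Item 5: 10 × 8 × 2 = 160
  Item 6: 8 × 6 × 10 = 480
  Item 7: 10 × 2 × 4 = 80
  Item 8: 1 × 6 × 5 = 30
  Item 9: 3 × 5 × 5 = 75
  Item 10: 4 × 6 × 10 = 240
  Item 11: 10 × 1 × 4 = 40
Highest RPN is 500 → Item 3.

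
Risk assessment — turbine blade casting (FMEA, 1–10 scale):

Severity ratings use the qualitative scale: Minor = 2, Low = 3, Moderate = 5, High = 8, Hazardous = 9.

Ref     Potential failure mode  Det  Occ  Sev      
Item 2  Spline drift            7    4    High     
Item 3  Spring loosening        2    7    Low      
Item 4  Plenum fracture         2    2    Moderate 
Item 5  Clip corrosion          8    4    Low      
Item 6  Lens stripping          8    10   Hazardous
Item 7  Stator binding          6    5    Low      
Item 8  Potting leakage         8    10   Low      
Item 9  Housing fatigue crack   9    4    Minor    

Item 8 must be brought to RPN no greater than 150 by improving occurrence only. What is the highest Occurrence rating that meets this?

Item 8: S=3, O=10, D=8 → current RPN = 240.
Fixed product = 24. Need 24 × O ≤ 150, so O ≤ 150/24 = 6.25.
Maximum integer Occurrence rating = 6 (gives RPN 144; O=7 would give 168 > 150).

6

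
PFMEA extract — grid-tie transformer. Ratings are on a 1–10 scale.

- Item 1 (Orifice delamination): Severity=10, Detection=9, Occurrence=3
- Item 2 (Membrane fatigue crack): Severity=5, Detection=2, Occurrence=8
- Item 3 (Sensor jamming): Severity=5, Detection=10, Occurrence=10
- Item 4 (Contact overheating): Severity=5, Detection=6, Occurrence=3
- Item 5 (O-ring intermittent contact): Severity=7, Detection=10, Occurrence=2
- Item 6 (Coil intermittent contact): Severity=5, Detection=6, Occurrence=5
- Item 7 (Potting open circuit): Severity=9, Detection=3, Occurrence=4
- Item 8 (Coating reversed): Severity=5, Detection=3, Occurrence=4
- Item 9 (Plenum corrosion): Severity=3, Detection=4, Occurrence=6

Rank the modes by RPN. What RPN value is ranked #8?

72

RPN = Severity × Occurrence × Detection:
  Item 1: 10 × 3 × 9 = 270
  Item 2: 5 × 8 × 2 = 80
  Item 3: 5 × 10 × 10 = 500
  Item 4: 5 × 3 × 6 = 90
  Item 5: 7 × 2 × 10 = 140
  Item 6: 5 × 5 × 6 = 150
  Item 7: 9 × 4 × 3 = 108
  Item 8: 5 × 4 × 3 = 60
  Item 9: 3 × 6 × 4 = 72
Sorted descending: 500, 270, 150, 140, 108, 90, 80, 72, 60.
The eighth-highest RPN is 72 (Item 9).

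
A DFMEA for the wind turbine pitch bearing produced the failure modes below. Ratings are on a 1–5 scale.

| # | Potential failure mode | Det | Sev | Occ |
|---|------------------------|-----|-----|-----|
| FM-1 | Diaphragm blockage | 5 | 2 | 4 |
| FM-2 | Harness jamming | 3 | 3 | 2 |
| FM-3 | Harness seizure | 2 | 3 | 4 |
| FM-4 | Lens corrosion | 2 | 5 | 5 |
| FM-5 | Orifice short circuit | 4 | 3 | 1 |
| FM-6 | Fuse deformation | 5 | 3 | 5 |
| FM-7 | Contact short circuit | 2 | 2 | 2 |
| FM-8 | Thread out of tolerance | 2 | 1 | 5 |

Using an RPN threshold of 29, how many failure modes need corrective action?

RPN = Severity × Occurrence × Detection:
  FM-1: 2 × 4 × 5 = 40
  FM-2: 3 × 2 × 3 = 18
  FM-3: 3 × 4 × 2 = 24
  FM-4: 5 × 5 × 2 = 50
  FM-5: 3 × 1 × 4 = 12
  FM-6: 3 × 5 × 5 = 75
  FM-7: 2 × 2 × 2 = 8
  FM-8: 1 × 5 × 2 = 10
Modes with RPN ≥ 29: FM-1 (40), FM-4 (50), FM-6 (75) → 3.

3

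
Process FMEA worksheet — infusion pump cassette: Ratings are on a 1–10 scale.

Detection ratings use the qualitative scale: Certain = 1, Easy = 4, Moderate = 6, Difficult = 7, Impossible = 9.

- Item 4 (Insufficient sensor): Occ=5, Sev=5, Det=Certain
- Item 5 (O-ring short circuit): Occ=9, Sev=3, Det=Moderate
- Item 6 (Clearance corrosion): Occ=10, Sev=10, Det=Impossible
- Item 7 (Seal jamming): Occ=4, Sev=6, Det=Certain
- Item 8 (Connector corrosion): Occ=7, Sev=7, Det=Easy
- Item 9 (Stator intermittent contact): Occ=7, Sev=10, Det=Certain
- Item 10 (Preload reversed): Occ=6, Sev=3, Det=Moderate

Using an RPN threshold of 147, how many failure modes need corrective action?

3

RPN = Severity × Occurrence × Detection:
  Item 4: 5 × 5 × 1 = 25
  Item 5: 3 × 9 × 6 = 162
  Item 6: 10 × 10 × 9 = 900
  Item 7: 6 × 4 × 1 = 24
  Item 8: 7 × 7 × 4 = 196
  Item 9: 10 × 7 × 1 = 70
  Item 10: 3 × 6 × 6 = 108
Modes with RPN ≥ 147: Item 5 (162), Item 6 (900), Item 8 (196) → 3.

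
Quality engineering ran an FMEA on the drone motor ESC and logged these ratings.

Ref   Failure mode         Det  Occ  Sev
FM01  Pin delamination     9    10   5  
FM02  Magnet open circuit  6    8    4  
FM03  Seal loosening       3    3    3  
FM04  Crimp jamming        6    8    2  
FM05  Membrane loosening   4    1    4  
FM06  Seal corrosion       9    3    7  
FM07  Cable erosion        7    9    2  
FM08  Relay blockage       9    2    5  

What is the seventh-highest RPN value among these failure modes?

RPN = Severity × Occurrence × Detection:
  FM01: 5 × 10 × 9 = 450
  FM02: 4 × 8 × 6 = 192
  FM03: 3 × 3 × 3 = 27
  FM04: 2 × 8 × 6 = 96
  FM05: 4 × 1 × 4 = 16
  FM06: 7 × 3 × 9 = 189
  FM07: 2 × 9 × 7 = 126
  FM08: 5 × 2 × 9 = 90
Sorted descending: 450, 192, 189, 126, 96, 90, 27, 16.
The seventh-highest RPN is 27 (FM03).

27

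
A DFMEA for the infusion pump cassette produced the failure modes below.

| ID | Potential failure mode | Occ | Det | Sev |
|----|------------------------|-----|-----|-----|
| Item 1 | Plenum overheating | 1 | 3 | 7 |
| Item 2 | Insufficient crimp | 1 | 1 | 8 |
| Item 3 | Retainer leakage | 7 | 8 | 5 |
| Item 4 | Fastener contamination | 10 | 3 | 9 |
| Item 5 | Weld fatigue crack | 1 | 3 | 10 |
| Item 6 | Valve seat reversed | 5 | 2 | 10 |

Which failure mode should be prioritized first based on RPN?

Item 3

RPN = Severity × Occurrence × Detection:
  Item 1: 7 × 1 × 3 = 21
  Item 2: 8 × 1 × 1 = 8
  Item 3: 5 × 7 × 8 = 280
  Item 4: 9 × 10 × 3 = 270
  Item 5: 10 × 1 × 3 = 30
  Item 6: 10 × 5 × 2 = 100
Highest RPN is 280 → Item 3.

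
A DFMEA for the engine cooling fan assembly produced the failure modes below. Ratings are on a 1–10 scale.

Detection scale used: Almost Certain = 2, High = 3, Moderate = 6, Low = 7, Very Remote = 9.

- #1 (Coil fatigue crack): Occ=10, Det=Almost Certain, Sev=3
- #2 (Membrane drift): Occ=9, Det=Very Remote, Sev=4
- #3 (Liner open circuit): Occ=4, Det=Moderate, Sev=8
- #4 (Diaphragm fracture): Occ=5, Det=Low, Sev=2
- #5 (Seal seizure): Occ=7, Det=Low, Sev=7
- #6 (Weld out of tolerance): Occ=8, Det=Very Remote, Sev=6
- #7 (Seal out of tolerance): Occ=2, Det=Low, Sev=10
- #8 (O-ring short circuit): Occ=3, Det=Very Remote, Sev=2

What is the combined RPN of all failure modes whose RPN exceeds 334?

775

RPN = Severity × Occurrence × Detection:
  #1: 3 × 10 × 2 = 60
  #2: 4 × 9 × 9 = 324
  #3: 8 × 4 × 6 = 192
  #4: 2 × 5 × 7 = 70
  #5: 7 × 7 × 7 = 343
  #6: 6 × 8 × 9 = 432
  #7: 10 × 2 × 7 = 140
  #8: 2 × 3 × 9 = 54
RPN > 334: #5 (343), #6 (432).
Sum: 343 + 432 = 775.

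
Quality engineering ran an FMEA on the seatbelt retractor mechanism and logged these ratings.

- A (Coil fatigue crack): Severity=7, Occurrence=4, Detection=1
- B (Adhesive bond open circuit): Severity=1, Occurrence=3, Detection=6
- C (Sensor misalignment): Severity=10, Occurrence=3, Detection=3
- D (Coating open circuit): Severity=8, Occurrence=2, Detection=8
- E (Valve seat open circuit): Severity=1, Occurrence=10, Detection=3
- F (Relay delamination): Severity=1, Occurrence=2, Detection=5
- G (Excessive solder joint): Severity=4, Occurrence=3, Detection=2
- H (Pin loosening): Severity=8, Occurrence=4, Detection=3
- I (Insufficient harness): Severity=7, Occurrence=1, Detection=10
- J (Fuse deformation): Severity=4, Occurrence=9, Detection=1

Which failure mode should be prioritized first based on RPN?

RPN = Severity × Occurrence × Detection:
  A: 7 × 4 × 1 = 28
  B: 1 × 3 × 6 = 18
  C: 10 × 3 × 3 = 90
  D: 8 × 2 × 8 = 128
  E: 1 × 10 × 3 = 30
  F: 1 × 2 × 5 = 10
  G: 4 × 3 × 2 = 24
  H: 8 × 4 × 3 = 96
  I: 7 × 1 × 10 = 70
  J: 4 × 9 × 1 = 36
Highest RPN is 128 → D.

D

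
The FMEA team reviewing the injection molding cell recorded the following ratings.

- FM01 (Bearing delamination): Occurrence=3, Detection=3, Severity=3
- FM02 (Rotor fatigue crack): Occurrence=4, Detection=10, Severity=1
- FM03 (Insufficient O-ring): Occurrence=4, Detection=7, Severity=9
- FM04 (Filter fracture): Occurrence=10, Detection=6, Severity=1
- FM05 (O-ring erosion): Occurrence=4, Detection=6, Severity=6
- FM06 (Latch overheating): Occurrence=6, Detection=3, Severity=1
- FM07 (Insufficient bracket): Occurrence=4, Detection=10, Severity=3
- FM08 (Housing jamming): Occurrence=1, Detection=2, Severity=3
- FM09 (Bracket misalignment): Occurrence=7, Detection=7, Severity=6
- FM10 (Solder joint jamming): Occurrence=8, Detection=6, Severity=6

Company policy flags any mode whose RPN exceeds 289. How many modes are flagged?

1

RPN = Severity × Occurrence × Detection:
  FM01: 3 × 3 × 3 = 27
  FM02: 1 × 4 × 10 = 40
  FM03: 9 × 4 × 7 = 252
  FM04: 1 × 10 × 6 = 60
  FM05: 6 × 4 × 6 = 144
  FM06: 1 × 6 × 3 = 18
  FM07: 3 × 4 × 10 = 120
  FM08: 3 × 1 × 2 = 6
  FM09: 6 × 7 × 7 = 294
  FM10: 6 × 8 × 6 = 288
Modes with RPN > 289: FM09 (294) → 1.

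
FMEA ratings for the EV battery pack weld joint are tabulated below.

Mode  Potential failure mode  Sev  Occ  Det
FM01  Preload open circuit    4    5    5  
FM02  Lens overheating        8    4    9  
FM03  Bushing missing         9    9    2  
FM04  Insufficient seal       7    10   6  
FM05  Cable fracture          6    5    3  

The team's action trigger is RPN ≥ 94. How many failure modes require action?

RPN = Severity × Occurrence × Detection:
  FM01: 4 × 5 × 5 = 100
  FM02: 8 × 4 × 9 = 288
  FM03: 9 × 9 × 2 = 162
  FM04: 7 × 10 × 6 = 420
  FM05: 6 × 5 × 3 = 90
Modes with RPN ≥ 94: FM01 (100), FM02 (288), FM03 (162), FM04 (420) → 4.

4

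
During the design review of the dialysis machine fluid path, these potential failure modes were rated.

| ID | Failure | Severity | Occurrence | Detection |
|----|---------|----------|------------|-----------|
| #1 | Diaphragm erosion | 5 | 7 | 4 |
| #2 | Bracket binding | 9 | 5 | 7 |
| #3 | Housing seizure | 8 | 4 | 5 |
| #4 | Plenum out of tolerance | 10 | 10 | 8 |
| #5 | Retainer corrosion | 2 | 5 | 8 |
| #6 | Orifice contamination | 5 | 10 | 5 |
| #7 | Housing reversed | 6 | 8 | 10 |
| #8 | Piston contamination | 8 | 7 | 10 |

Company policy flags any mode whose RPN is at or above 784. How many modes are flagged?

1

RPN = Severity × Occurrence × Detection:
  #1: 5 × 7 × 4 = 140
  #2: 9 × 5 × 7 = 315
  #3: 8 × 4 × 5 = 160
  #4: 10 × 10 × 8 = 800
  #5: 2 × 5 × 8 = 80
  #6: 5 × 10 × 5 = 250
  #7: 6 × 8 × 10 = 480
  #8: 8 × 7 × 10 = 560
Modes with RPN ≥ 784: #4 (800) → 1.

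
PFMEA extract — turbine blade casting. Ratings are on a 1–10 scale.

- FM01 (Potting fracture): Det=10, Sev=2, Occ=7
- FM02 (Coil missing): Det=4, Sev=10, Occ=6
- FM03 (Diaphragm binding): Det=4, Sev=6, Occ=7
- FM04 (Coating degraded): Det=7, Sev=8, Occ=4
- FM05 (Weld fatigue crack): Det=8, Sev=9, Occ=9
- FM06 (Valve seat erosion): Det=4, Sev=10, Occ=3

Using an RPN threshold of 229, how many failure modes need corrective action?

2

RPN = Severity × Occurrence × Detection:
  FM01: 2 × 7 × 10 = 140
  FM02: 10 × 6 × 4 = 240
  FM03: 6 × 7 × 4 = 168
  FM04: 8 × 4 × 7 = 224
  FM05: 9 × 9 × 8 = 648
  FM06: 10 × 3 × 4 = 120
Modes with RPN ≥ 229: FM02 (240), FM05 (648) → 2.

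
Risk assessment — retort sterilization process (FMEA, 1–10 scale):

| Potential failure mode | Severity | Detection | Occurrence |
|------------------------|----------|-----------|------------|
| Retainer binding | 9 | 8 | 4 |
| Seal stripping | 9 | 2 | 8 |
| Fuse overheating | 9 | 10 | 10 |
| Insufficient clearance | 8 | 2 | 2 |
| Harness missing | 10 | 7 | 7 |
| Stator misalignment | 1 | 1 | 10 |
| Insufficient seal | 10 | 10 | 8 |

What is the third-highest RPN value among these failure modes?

490

RPN = Severity × Occurrence × Detection:
  Retainer binding: 9 × 4 × 8 = 288
  Seal stripping: 9 × 8 × 2 = 144
  Fuse overheating: 9 × 10 × 10 = 900
  Insufficient clearance: 8 × 2 × 2 = 32
  Harness missing: 10 × 7 × 7 = 490
  Stator misalignment: 1 × 10 × 1 = 10
  Insufficient seal: 10 × 8 × 10 = 800
Sorted descending: 900, 800, 490, 288, 144, 32, 10.
The third-highest RPN is 490 (Harness missing).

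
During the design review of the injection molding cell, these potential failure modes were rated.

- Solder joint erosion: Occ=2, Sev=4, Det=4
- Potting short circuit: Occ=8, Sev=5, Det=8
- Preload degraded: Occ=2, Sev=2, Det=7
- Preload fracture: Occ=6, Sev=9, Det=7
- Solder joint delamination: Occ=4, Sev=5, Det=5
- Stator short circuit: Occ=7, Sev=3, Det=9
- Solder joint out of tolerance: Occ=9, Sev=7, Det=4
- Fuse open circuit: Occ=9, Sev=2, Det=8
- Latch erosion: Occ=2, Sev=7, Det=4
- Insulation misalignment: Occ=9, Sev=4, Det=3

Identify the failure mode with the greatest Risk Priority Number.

RPN = Severity × Occurrence × Detection:
  Solder joint erosion: 4 × 2 × 4 = 32
  Potting short circuit: 5 × 8 × 8 = 320
  Preload degraded: 2 × 2 × 7 = 28
  Preload fracture: 9 × 6 × 7 = 378
  Solder joint delamination: 5 × 4 × 5 = 100
  Stator short circuit: 3 × 7 × 9 = 189
  Solder joint out of tolerance: 7 × 9 × 4 = 252
  Fuse open circuit: 2 × 9 × 8 = 144
  Latch erosion: 7 × 2 × 4 = 56
  Insulation misalignment: 4 × 9 × 3 = 108
Highest RPN is 378 → Preload fracture.

Preload fracture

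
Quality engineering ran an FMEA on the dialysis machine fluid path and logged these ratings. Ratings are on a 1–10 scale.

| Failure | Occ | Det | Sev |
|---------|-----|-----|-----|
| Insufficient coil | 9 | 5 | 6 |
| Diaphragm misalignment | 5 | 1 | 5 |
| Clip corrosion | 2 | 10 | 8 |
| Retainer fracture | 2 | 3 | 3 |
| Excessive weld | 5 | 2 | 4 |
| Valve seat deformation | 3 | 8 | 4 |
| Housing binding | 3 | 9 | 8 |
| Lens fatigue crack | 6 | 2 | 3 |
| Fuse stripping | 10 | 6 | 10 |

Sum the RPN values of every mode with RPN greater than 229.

RPN = Severity × Occurrence × Detection:
  Insufficient coil: 6 × 9 × 5 = 270
  Diaphragm misalignment: 5 × 5 × 1 = 25
  Clip corrosion: 8 × 2 × 10 = 160
  Retainer fracture: 3 × 2 × 3 = 18
  Excessive weld: 4 × 5 × 2 = 40
  Valve seat deformation: 4 × 3 × 8 = 96
  Housing binding: 8 × 3 × 9 = 216
  Lens fatigue crack: 3 × 6 × 2 = 36
  Fuse stripping: 10 × 10 × 6 = 600
RPN > 229: Insufficient coil (270), Fuse stripping (600).
Sum: 270 + 600 = 870.

870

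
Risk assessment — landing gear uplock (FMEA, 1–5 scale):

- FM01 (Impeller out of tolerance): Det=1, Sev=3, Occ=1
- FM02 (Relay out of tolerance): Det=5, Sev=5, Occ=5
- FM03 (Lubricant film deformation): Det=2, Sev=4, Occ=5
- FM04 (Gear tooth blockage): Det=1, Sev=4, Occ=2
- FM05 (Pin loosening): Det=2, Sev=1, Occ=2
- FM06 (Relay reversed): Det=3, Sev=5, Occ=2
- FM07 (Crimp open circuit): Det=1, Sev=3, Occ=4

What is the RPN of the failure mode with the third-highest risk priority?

30

RPN = Severity × Occurrence × Detection:
  FM01: 3 × 1 × 1 = 3
  FM02: 5 × 5 × 5 = 125
  FM03: 4 × 5 × 2 = 40
  FM04: 4 × 2 × 1 = 8
  FM05: 1 × 2 × 2 = 4
  FM06: 5 × 2 × 3 = 30
  FM07: 3 × 4 × 1 = 12
Sorted descending: 125, 40, 30, 12, 8, 4, 3.
The third-highest RPN is 30 (FM06).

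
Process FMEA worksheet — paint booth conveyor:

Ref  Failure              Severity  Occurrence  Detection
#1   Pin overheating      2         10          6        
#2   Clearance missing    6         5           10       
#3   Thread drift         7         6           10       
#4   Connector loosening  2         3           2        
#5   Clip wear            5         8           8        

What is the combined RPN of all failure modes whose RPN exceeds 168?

RPN = Severity × Occurrence × Detection:
  #1: 2 × 10 × 6 = 120
  #2: 6 × 5 × 10 = 300
  #3: 7 × 6 × 10 = 420
  #4: 2 × 3 × 2 = 12
  #5: 5 × 8 × 8 = 320
RPN > 168: #2 (300), #3 (420), #5 (320).
Sum: 300 + 420 + 320 = 1040.

1040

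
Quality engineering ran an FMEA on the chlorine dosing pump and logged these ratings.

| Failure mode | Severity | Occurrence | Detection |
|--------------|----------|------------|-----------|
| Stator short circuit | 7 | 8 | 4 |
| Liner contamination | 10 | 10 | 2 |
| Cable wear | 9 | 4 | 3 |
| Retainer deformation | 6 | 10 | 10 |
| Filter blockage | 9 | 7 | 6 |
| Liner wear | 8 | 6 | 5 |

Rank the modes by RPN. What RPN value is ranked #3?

240

RPN = Severity × Occurrence × Detection:
  Stator short circuit: 7 × 8 × 4 = 224
  Liner contamination: 10 × 10 × 2 = 200
  Cable wear: 9 × 4 × 3 = 108
  Retainer deformation: 6 × 10 × 10 = 600
  Filter blockage: 9 × 7 × 6 = 378
  Liner wear: 8 × 6 × 5 = 240
Sorted descending: 600, 378, 240, 224, 200, 108.
The third-highest RPN is 240 (Liner wear).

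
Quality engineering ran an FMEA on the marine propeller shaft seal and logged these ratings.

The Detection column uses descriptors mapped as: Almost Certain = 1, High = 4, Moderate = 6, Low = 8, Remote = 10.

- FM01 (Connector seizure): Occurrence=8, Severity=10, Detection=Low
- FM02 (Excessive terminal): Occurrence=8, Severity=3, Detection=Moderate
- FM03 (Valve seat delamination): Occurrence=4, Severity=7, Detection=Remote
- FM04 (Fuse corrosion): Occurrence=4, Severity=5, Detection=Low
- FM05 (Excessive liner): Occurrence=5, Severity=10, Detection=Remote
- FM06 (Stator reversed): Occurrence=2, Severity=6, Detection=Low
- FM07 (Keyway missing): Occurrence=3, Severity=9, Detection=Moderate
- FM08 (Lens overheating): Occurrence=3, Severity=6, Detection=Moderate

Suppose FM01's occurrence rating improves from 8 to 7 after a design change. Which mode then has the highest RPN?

RPN = Severity × Occurrence × Detection:
  FM01: 10 × 8 × 8 = 640
  FM02: 3 × 8 × 6 = 144
  FM03: 7 × 4 × 10 = 280
  FM04: 5 × 4 × 8 = 160
  FM05: 10 × 5 × 10 = 500
  FM06: 6 × 2 × 8 = 96
  FM07: 9 × 3 × 6 = 162
  FM08: 6 × 3 × 6 = 108
After action: FM01 → 10 × 7 × 8 = 560.
Revised RPNs: FM01=560, FM05=500, FM03=280, FM07=162, FM04=160, FM02=144, FM08=108, FM06=96.
Highest is now FM01 (560).

FM01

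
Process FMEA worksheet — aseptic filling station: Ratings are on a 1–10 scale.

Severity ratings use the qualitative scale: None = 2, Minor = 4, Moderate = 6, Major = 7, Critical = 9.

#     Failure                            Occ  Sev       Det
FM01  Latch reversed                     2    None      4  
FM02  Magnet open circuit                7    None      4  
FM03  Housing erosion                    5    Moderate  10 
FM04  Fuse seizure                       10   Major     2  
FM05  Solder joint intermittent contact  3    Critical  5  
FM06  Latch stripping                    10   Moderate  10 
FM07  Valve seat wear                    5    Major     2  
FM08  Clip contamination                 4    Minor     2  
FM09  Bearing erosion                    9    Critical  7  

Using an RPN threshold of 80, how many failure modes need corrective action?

5

RPN = Severity × Occurrence × Detection:
  FM01: 2 × 2 × 4 = 16
  FM02: 2 × 7 × 4 = 56
  FM03: 6 × 5 × 10 = 300
  FM04: 7 × 10 × 2 = 140
  FM05: 9 × 3 × 5 = 135
  FM06: 6 × 10 × 10 = 600
  FM07: 7 × 5 × 2 = 70
  FM08: 4 × 4 × 2 = 32
  FM09: 9 × 9 × 7 = 567
Modes with RPN ≥ 80: FM03 (300), FM04 (140), FM05 (135), FM06 (600), FM09 (567) → 5.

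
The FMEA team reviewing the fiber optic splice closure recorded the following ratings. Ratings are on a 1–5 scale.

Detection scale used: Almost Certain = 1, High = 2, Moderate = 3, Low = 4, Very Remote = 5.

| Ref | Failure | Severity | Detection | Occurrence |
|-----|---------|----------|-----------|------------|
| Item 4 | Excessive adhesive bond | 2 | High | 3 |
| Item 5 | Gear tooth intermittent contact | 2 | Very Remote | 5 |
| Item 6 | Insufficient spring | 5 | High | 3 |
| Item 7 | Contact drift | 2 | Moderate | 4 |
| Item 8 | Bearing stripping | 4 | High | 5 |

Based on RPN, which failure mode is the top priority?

Item 5

RPN = Severity × Occurrence × Detection:
  Item 4: 2 × 3 × 2 = 12
  Item 5: 2 × 5 × 5 = 50
  Item 6: 5 × 3 × 2 = 30
  Item 7: 2 × 4 × 3 = 24
  Item 8: 4 × 5 × 2 = 40
Highest RPN is 50 → Item 5.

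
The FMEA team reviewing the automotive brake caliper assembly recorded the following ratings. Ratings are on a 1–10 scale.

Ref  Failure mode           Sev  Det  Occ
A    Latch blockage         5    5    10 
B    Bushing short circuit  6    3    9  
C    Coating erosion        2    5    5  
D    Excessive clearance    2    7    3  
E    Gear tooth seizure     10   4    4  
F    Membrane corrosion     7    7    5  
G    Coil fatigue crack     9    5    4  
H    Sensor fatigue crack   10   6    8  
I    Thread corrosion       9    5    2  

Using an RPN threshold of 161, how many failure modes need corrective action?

RPN = Severity × Occurrence × Detection:
  A: 5 × 10 × 5 = 250
  B: 6 × 9 × 3 = 162
  C: 2 × 5 × 5 = 50
  D: 2 × 3 × 7 = 42
  E: 10 × 4 × 4 = 160
  F: 7 × 5 × 7 = 245
  G: 9 × 4 × 5 = 180
  H: 10 × 8 × 6 = 480
  I: 9 × 2 × 5 = 90
Modes with RPN ≥ 161: A (250), B (162), F (245), G (180), H (480) → 5.

5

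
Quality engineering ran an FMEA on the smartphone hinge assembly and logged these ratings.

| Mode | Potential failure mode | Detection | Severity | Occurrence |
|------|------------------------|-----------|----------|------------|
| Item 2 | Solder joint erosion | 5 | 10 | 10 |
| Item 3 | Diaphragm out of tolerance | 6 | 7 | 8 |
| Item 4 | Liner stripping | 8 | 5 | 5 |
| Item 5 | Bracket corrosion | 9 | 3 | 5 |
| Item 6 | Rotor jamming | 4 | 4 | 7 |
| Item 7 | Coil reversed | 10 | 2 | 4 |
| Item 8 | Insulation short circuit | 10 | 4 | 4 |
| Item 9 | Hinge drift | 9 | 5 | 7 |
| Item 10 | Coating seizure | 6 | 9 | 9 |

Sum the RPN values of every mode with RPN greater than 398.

RPN = Severity × Occurrence × Detection:
  Item 2: 10 × 10 × 5 = 500
  Item 3: 7 × 8 × 6 = 336
  Item 4: 5 × 5 × 8 = 200
  Item 5: 3 × 5 × 9 = 135
  Item 6: 4 × 7 × 4 = 112
  Item 7: 2 × 4 × 10 = 80
  Item 8: 4 × 4 × 10 = 160
  Item 9: 5 × 7 × 9 = 315
  Item 10: 9 × 9 × 6 = 486
RPN > 398: Item 2 (500), Item 10 (486).
Sum: 500 + 486 = 986.

986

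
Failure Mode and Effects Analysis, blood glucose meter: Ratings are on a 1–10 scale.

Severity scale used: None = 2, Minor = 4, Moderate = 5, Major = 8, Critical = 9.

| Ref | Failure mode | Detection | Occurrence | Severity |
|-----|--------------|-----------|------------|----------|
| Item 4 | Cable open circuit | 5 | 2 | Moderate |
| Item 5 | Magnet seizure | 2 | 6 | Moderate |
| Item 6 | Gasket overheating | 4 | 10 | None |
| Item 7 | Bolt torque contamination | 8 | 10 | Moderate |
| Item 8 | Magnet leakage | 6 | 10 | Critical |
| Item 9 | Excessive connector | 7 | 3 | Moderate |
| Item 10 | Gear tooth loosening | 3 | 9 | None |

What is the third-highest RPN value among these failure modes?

105

RPN = Severity × Occurrence × Detection:
  Item 4: 5 × 2 × 5 = 50
  Item 5: 5 × 6 × 2 = 60
  Item 6: 2 × 10 × 4 = 80
  Item 7: 5 × 10 × 8 = 400
  Item 8: 9 × 10 × 6 = 540
  Item 9: 5 × 3 × 7 = 105
  Item 10: 2 × 9 × 3 = 54
Sorted descending: 540, 400, 105, 80, 60, 54, 50.
The third-highest RPN is 105 (Item 9).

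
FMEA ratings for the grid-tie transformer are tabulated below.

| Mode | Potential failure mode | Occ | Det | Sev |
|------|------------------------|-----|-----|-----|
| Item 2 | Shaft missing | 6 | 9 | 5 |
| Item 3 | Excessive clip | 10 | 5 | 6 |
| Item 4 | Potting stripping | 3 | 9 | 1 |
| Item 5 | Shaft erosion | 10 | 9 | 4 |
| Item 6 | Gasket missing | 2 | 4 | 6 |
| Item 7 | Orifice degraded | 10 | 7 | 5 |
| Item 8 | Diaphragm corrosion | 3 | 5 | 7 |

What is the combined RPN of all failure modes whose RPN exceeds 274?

RPN = Severity × Occurrence × Detection:
  Item 2: 5 × 6 × 9 = 270
  Item 3: 6 × 10 × 5 = 300
  Item 4: 1 × 3 × 9 = 27
  Item 5: 4 × 10 × 9 = 360
  Item 6: 6 × 2 × 4 = 48
  Item 7: 5 × 10 × 7 = 350
  Item 8: 7 × 3 × 5 = 105
RPN > 274: Item 3 (300), Item 5 (360), Item 7 (350).
Sum: 300 + 360 + 350 = 1010.

1010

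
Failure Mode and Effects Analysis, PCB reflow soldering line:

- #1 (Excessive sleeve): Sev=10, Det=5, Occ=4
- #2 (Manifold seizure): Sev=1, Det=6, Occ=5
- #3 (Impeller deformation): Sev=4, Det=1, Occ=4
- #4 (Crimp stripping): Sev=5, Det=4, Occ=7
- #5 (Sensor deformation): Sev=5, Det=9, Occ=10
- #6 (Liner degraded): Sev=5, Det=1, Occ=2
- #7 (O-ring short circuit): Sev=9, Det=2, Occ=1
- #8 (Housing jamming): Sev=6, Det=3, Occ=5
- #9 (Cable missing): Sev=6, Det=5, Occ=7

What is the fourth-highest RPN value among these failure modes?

140

RPN = Severity × Occurrence × Detection:
  #1: 10 × 4 × 5 = 200
  #2: 1 × 5 × 6 = 30
  #3: 4 × 4 × 1 = 16
  #4: 5 × 7 × 4 = 140
  #5: 5 × 10 × 9 = 450
  #6: 5 × 2 × 1 = 10
  #7: 9 × 1 × 2 = 18
  #8: 6 × 5 × 3 = 90
  #9: 6 × 7 × 5 = 210
Sorted descending: 450, 210, 200, 140, 90, 30, 18, 16, 10.
The fourth-highest RPN is 140 (#4).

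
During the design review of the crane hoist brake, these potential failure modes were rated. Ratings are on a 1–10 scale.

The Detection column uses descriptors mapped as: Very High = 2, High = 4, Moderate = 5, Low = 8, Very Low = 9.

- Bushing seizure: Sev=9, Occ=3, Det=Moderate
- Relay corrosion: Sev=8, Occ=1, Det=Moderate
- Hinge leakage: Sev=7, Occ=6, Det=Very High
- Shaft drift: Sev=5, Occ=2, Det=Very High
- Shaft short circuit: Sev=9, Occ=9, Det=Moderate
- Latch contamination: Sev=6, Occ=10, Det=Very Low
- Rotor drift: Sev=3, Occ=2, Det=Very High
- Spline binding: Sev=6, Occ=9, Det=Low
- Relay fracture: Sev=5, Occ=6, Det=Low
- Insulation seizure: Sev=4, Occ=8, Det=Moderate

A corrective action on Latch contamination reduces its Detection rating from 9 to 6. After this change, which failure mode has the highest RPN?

RPN = Severity × Occurrence × Detection:
  Bushing seizure: 9 × 3 × 5 = 135
  Relay corrosion: 8 × 1 × 5 = 40
  Hinge leakage: 7 × 6 × 2 = 84
  Shaft drift: 5 × 2 × 2 = 20
  Shaft short circuit: 9 × 9 × 5 = 405
  Latch contamination: 6 × 10 × 9 = 540
  Rotor drift: 3 × 2 × 2 = 12
  Spline binding: 6 × 9 × 8 = 432
  Relay fracture: 5 × 6 × 8 = 240
  Insulation seizure: 4 × 8 × 5 = 160
After action: Latch contamination → 6 × 10 × 6 = 360.
Revised RPNs: Spline binding=432, Shaft short circuit=405, Latch contamination=360, Relay fracture=240, Insulation seizure=160, Bushing seizure=135, Hinge leakage=84, Relay corrosion=40, Shaft drift=20, Rotor drift=12.
Highest is now Spline binding (432).

Spline binding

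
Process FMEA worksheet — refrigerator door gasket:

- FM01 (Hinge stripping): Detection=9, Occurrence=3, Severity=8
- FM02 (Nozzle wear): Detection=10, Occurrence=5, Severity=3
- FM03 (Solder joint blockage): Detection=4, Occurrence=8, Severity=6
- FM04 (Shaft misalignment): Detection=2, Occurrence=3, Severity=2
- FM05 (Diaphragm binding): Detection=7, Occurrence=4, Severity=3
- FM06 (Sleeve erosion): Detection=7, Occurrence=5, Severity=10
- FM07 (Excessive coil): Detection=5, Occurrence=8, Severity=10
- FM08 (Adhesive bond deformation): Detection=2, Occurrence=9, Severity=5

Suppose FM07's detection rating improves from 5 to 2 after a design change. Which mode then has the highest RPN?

RPN = Severity × Occurrence × Detection:
  FM01: 8 × 3 × 9 = 216
  FM02: 3 × 5 × 10 = 150
  FM03: 6 × 8 × 4 = 192
  FM04: 2 × 3 × 2 = 12
  FM05: 3 × 4 × 7 = 84
  FM06: 10 × 5 × 7 = 350
  FM07: 10 × 8 × 5 = 400
  FM08: 5 × 9 × 2 = 90
After action: FM07 → 10 × 8 × 2 = 160.
Revised RPNs: FM06=350, FM01=216, FM03=192, FM07=160, FM02=150, FM08=90, FM05=84, FM04=12.
Highest is now FM06 (350).

FM06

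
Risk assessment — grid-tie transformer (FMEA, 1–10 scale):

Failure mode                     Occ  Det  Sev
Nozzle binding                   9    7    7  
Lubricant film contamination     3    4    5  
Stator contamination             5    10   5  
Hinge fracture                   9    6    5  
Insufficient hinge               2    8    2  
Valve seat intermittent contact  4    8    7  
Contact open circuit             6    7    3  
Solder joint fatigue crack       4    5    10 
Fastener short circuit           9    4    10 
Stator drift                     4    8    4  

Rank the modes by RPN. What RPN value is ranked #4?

250

RPN = Severity × Occurrence × Detection:
  Nozzle binding: 7 × 9 × 7 = 441
  Lubricant film contamination: 5 × 3 × 4 = 60
  Stator contamination: 5 × 5 × 10 = 250
  Hinge fracture: 5 × 9 × 6 = 270
  Insufficient hinge: 2 × 2 × 8 = 32
  Valve seat intermittent contact: 7 × 4 × 8 = 224
  Contact open circuit: 3 × 6 × 7 = 126
  Solder joint fatigue crack: 10 × 4 × 5 = 200
  Fastener short circuit: 10 × 9 × 4 = 360
  Stator drift: 4 × 4 × 8 = 128
Sorted descending: 441, 360, 270, 250, 224, 200, 128, 126, 60, 32.
The fourth-highest RPN is 250 (Stator contamination).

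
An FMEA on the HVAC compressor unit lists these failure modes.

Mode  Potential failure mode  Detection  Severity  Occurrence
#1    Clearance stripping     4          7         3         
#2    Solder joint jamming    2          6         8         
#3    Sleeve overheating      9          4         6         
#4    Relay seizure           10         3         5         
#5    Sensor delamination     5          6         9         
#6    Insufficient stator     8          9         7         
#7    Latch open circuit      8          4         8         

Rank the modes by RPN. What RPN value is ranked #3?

RPN = Severity × Occurrence × Detection:
  #1: 7 × 3 × 4 = 84
  #2: 6 × 8 × 2 = 96
  #3: 4 × 6 × 9 = 216
  #4: 3 × 5 × 10 = 150
  #5: 6 × 9 × 5 = 270
  #6: 9 × 7 × 8 = 504
  #7: 4 × 8 × 8 = 256
Sorted descending: 504, 270, 256, 216, 150, 96, 84.
The third-highest RPN is 256 (#7).

256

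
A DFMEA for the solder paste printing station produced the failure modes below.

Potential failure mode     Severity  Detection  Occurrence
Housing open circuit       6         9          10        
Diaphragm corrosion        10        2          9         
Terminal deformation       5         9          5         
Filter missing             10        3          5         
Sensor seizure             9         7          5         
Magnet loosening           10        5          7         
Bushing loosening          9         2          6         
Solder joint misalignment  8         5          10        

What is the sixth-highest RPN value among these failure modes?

180

RPN = Severity × Occurrence × Detection:
  Housing open circuit: 6 × 10 × 9 = 540
  Diaphragm corrosion: 10 × 9 × 2 = 180
  Terminal deformation: 5 × 5 × 9 = 225
  Filter missing: 10 × 5 × 3 = 150
  Sensor seizure: 9 × 5 × 7 = 315
  Magnet loosening: 10 × 7 × 5 = 350
  Bushing loosening: 9 × 6 × 2 = 108
  Solder joint misalignment: 8 × 10 × 5 = 400
Sorted descending: 540, 400, 350, 315, 225, 180, 150, 108.
The sixth-highest RPN is 180 (Diaphragm corrosion).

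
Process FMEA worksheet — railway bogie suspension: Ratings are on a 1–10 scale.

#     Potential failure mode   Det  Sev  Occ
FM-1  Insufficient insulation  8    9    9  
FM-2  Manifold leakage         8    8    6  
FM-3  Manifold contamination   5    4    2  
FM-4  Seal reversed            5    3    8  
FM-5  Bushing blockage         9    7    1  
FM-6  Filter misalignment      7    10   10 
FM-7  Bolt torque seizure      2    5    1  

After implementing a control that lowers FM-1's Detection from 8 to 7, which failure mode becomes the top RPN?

FM-6

RPN = Severity × Occurrence × Detection:
  FM-1: 9 × 9 × 8 = 648
  FM-2: 8 × 6 × 8 = 384
  FM-3: 4 × 2 × 5 = 40
  FM-4: 3 × 8 × 5 = 120
  FM-5: 7 × 1 × 9 = 63
  FM-6: 10 × 10 × 7 = 700
  FM-7: 5 × 1 × 2 = 10
After action: FM-1 → 9 × 9 × 7 = 567.
Revised RPNs: FM-6=700, FM-1=567, FM-2=384, FM-4=120, FM-5=63, FM-3=40, FM-7=10.
Highest is now FM-6 (700).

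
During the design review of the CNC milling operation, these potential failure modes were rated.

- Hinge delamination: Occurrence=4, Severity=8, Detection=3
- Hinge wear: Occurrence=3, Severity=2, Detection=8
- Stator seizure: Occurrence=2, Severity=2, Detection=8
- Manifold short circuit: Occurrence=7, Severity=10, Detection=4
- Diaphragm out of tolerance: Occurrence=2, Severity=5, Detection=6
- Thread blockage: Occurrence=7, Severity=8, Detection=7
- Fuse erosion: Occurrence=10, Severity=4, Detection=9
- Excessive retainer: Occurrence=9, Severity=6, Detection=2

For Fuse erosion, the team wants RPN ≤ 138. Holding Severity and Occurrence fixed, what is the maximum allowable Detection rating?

Fuse erosion: S=4, O=10, D=9 → current RPN = 360.
Fixed product = 40. Need 40 × D ≤ 138, so D ≤ 138/40 = 3.45.
Maximum integer Detection rating = 3 (gives RPN 120; D=4 would give 160 > 138).

3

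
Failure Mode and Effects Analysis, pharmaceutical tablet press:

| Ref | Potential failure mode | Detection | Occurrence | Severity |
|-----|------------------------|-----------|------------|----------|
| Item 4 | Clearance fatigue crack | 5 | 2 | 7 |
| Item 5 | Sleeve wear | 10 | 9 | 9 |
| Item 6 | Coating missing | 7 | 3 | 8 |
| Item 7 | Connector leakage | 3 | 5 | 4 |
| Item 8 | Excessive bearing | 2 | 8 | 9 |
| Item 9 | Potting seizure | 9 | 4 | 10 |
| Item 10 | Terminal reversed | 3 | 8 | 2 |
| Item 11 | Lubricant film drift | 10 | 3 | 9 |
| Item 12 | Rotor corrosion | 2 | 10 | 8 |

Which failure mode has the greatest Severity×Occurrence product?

Criticality = Severity × Occurrence:
  Item 4: 7 × 2 = 14
  Item 5: 9 × 9 = 81
  Item 6: 8 × 3 = 24
  Item 7: 4 × 5 = 20
  Item 8: 9 × 8 = 72
  Item 9: 10 × 4 = 40
  Item 10: 2 × 8 = 16
  Item 11: 9 × 3 = 27
  Item 12: 8 × 10 = 80
Highest criticality is 81 → Item 5.

Item 5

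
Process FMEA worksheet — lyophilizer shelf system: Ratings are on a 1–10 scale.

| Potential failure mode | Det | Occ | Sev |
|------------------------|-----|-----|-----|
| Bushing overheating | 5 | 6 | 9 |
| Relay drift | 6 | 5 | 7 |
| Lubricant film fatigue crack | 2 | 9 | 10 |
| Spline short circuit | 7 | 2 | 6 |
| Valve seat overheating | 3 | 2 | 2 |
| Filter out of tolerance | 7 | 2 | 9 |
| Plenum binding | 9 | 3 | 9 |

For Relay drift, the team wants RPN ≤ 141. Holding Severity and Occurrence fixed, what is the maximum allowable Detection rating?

Relay drift: S=7, O=5, D=6 → current RPN = 210.
Fixed product = 35. Need 35 × D ≤ 141, so D ≤ 141/35 = 4.03.
Maximum integer Detection rating = 4 (gives RPN 140; D=5 would give 175 > 141).

4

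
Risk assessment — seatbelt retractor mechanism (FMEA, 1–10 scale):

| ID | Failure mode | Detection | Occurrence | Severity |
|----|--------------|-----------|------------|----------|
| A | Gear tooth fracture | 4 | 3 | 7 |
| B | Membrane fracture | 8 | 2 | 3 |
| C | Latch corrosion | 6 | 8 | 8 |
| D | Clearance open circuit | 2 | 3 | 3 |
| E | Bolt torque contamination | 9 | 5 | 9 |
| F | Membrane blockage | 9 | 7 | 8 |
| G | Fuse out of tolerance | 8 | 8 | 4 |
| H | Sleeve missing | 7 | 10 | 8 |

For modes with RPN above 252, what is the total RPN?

RPN = Severity × Occurrence × Detection:
  A: 7 × 3 × 4 = 84
  B: 3 × 2 × 8 = 48
  C: 8 × 8 × 6 = 384
  D: 3 × 3 × 2 = 18
  E: 9 × 5 × 9 = 405
  F: 8 × 7 × 9 = 504
  G: 4 × 8 × 8 = 256
  H: 8 × 10 × 7 = 560
RPN > 252: C (384), E (405), F (504), G (256), H (560).
Sum: 384 + 405 + 504 + 256 + 560 = 2109.

2109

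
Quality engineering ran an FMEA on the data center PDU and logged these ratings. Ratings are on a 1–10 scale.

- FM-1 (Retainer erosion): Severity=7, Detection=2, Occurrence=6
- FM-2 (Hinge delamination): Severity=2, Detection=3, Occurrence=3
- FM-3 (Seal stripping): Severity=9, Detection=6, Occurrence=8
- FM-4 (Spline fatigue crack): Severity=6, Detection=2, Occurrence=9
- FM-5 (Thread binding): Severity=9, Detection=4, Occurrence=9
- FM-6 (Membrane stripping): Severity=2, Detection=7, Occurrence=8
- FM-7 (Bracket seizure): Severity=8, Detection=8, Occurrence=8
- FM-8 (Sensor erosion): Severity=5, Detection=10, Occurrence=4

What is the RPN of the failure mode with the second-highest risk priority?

432

RPN = Severity × Occurrence × Detection:
  FM-1: 7 × 6 × 2 = 84
  FM-2: 2 × 3 × 3 = 18
  FM-3: 9 × 8 × 6 = 432
  FM-4: 6 × 9 × 2 = 108
  FM-5: 9 × 9 × 4 = 324
  FM-6: 2 × 8 × 7 = 112
  FM-7: 8 × 8 × 8 = 512
  FM-8: 5 × 4 × 10 = 200
Sorted descending: 512, 432, 324, 200, 112, 108, 84, 18.
The second-highest RPN is 432 (FM-3).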